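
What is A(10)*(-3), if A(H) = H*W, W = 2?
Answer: -60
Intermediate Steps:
A(H) = 2*H (A(H) = H*2 = 2*H)
A(10)*(-3) = (2*10)*(-3) = 20*(-3) = -60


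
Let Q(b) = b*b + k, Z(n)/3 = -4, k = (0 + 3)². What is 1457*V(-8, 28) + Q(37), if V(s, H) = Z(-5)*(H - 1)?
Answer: -470690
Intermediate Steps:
k = 9 (k = 3² = 9)
Z(n) = -12 (Z(n) = 3*(-4) = -12)
V(s, H) = 12 - 12*H (V(s, H) = -12*(H - 1) = -12*(-1 + H) = 12 - 12*H)
Q(b) = 9 + b² (Q(b) = b*b + 9 = b² + 9 = 9 + b²)
1457*V(-8, 28) + Q(37) = 1457*(12 - 12*28) + (9 + 37²) = 1457*(12 - 336) + (9 + 1369) = 1457*(-324) + 1378 = -472068 + 1378 = -470690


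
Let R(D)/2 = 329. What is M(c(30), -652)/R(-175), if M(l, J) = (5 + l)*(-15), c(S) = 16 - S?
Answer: 135/658 ≈ 0.20517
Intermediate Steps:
R(D) = 658 (R(D) = 2*329 = 658)
M(l, J) = -75 - 15*l
M(c(30), -652)/R(-175) = (-75 - 15*(16 - 1*30))/658 = (-75 - 15*(16 - 30))*(1/658) = (-75 - 15*(-14))*(1/658) = (-75 + 210)*(1/658) = 135*(1/658) = 135/658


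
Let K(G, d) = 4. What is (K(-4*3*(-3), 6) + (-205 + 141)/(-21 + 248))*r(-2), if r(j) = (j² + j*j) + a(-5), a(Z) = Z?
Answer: 2532/227 ≈ 11.154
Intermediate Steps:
r(j) = -5 + 2*j² (r(j) = (j² + j*j) - 5 = (j² + j²) - 5 = 2*j² - 5 = -5 + 2*j²)
(K(-4*3*(-3), 6) + (-205 + 141)/(-21 + 248))*r(-2) = (4 + (-205 + 141)/(-21 + 248))*(-5 + 2*(-2)²) = (4 - 64/227)*(-5 + 2*4) = (4 - 64*1/227)*(-5 + 8) = (4 - 64/227)*3 = (844/227)*3 = 2532/227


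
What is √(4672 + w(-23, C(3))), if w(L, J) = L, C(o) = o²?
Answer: √4649 ≈ 68.184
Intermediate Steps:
√(4672 + w(-23, C(3))) = √(4672 - 23) = √4649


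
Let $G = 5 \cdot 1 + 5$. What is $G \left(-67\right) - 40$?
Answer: $-710$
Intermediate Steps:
$G = 10$ ($G = 5 + 5 = 10$)
$G \left(-67\right) - 40 = 10 \left(-67\right) - 40 = -670 - 40 = -710$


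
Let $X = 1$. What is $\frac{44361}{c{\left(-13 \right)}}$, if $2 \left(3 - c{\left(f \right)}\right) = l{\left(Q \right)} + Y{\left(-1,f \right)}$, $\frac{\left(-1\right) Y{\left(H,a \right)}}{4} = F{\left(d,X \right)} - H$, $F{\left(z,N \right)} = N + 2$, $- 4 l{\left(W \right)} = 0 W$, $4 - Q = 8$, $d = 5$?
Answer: $\frac{44361}{11} \approx 4032.8$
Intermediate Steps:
$Q = -4$ ($Q = 4 - 8 = -4$)
$l{\left(W \right)} = 0$ ($l{\left(W \right)} = - \frac{0 W}{4} = \left(- \frac{1}{4}\right) 0 = 0$)
$F{\left(z,N \right)} = 2 + N$
$Y{\left(H,a \right)} = -12 + 4 H$ ($Y{\left(H,a \right)} = - 4 \left(\left(2 + 1\right) - H\right) = - 4 \left(3 - H\right) = -12 + 4 H$)
$c{\left(f \right)} = 11$ ($c{\left(f \right)} = 3 - \frac{0 + \left(-12 + 4 \left(-1\right)\right)}{2} = 3 - \frac{0 - 16}{2} = 3 - -8 = 3 + 8 = 11$)
$\frac{44361}{c{\left(-13 \right)}} = \frac{44361}{11}$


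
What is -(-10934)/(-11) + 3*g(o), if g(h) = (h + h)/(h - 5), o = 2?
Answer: -998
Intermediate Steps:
g(h) = 2*h/(-5 + h) (g(h) = (2*h)/(-5 + h) = 2*h/(-5 + h))
-(-10934)/(-11) + 3*g(o) = -(-10934)/(-11) + 3*(2*2/(-5 + 2)) = -(-10934)*(-1)/11 + 3*(2*2/(-3)) = -142*7 + 3*(2*2*(-⅓)) = -994 + 3*(-4/3) = -994 - 4 = -998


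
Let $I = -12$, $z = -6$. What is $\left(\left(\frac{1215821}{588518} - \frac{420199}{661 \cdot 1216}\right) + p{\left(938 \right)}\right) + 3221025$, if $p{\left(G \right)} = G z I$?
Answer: $\frac{777805294438557531}{236518321984} \approx 3.2886 \cdot 10^{6}$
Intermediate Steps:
$p{\left(G \right)} = 72 G$ ($p{\left(G \right)} = G \left(-6\right) \left(-12\right) = - 6 G \left(-12\right) = 72 G$)
$\left(\left(\frac{1215821}{588518} - \frac{420199}{661 \cdot 1216}\right) + p{\left(938 \right)}\right) + 3221025 = \left(\left(\frac{1215821}{588518} - \frac{420199}{661 \cdot 1216}\right) + 72 \cdot 938\right) + 3221025 = \left(\left(1215821 \cdot \frac{1}{588518} - \frac{420199}{803776}\right) + 67536\right) + 3221025 = \left(\left(\frac{1215821}{588518} - \frac{420199}{803776}\right) + 67536\right) + 3221025 = \left(\frac{364976532507}{236518321984} + 67536\right) + 3221025 = \frac{15973866370043931}{236518321984} + 3221025 = \frac{777805294438557531}{236518321984}$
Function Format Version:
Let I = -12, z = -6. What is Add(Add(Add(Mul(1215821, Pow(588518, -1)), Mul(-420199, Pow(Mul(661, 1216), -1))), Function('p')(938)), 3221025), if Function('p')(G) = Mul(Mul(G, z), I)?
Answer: Rational(777805294438557531, 236518321984) ≈ 3.2886e+6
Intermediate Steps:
Function('p')(G) = Mul(72, G) (Function('p')(G) = Mul(Mul(G, -6), -12) = Mul(Mul(-6, G), -12) = Mul(72, G))
Add(Add(Add(Mul(1215821, Pow(588518, -1)), Mul(-420199, Pow(Mul(661, 1216), -1))), Function('p')(938)), 3221025) = Add(Add(Add(Mul(1215821, Pow(588518, -1)), Mul(-420199, Pow(Mul(661, 1216), -1))), Mul(72, 938)), 3221025) = Add(Add(Add(Mul(1215821, Rational(1, 588518)), Mul(-420199, Pow(803776, -1))), 67536), 3221025) = Add(Add(Add(Rational(1215821, 588518), Mul(-420199, Rational(1, 803776))), 67536), 3221025) = Add(Add(Add(Rational(1215821, 588518), Rational(-420199, 803776)), 67536), 3221025) = Add(Add(Rational(364976532507, 236518321984), 67536), 3221025) = Add(Rational(15973866370043931, 236518321984), 3221025) = Rational(777805294438557531, 236518321984)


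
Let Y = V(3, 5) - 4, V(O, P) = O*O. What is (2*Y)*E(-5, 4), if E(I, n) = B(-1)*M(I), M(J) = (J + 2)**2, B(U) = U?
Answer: -90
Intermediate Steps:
V(O, P) = O**2
M(J) = (2 + J)**2
E(I, n) = -(2 + I)**2
Y = 5 (Y = 3**2 - 4 = 9 - 4 = 5)
(2*Y)*E(-5, 4) = (2*5)*(-(2 - 5)**2) = 10*(-1*(-3)**2) = 10*(-1*9) = 10*(-9) = -90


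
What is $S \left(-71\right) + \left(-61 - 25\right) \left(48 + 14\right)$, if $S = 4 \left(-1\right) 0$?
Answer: $-5332$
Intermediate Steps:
$S = 0$ ($S = \left(-4\right) 0 = 0$)
$S \left(-71\right) + \left(-61 - 25\right) \left(48 + 14\right) = 0 \left(-71\right) + \left(-61 - 25\right) \left(48 + 14\right) = 0 - 5332 = -5332$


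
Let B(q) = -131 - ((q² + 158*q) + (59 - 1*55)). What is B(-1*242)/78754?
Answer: -20463/78754 ≈ -0.25983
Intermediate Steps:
B(q) = -135 - q² - 158*q (B(q) = -131 - ((q² + 158*q) + (59 - 55)) = -131 - ((q² + 158*q) + 4) = -131 - (4 + q² + 158*q) = -131 + (-4 - q² - 158*q) = -135 - q² - 158*q)
B(-1*242)/78754 = (-135 - (-1*242)² - (-158)*242)/78754 = (-135 - 1*(-242)² - 158*(-242))*(1/78754) = (-135 - 1*58564 + 38236)*(1/78754) = (-135 - 58564 + 38236)*(1/78754) = -20463*1/78754 = -20463/78754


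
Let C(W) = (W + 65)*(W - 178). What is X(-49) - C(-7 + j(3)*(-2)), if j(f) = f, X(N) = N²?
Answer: 12333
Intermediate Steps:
C(W) = (-178 + W)*(65 + W) (C(W) = (65 + W)*(-178 + W) = (-178 + W)*(65 + W))
X(-49) - C(-7 + j(3)*(-2)) = (-49)² - (-11570 + (-7 + 3*(-2))² - 113*(-7 + 3*(-2))) = 2401 - (-11570 + (-7 - 6)² - 113*(-7 - 6)) = 2401 - (-11570 + (-13)² - 113*(-13)) = 2401 - (-11570 + 169 + 1469) = 2401 - 1*(-9932) = 2401 + 9932 = 12333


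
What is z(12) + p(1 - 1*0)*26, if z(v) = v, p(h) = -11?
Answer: -274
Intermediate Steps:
z(12) + p(1 - 1*0)*26 = 12 - 11*26 = 12 - 286 = -274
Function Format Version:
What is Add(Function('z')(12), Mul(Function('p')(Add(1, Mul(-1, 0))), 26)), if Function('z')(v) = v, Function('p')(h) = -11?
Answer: -274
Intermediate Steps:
Add(Function('z')(12), Mul(Function('p')(Add(1, Mul(-1, 0))), 26)) = Add(12, Mul(-11, 26)) = Add(12, -286) = -274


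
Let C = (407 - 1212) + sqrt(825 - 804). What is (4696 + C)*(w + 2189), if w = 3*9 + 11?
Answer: 8665257 + 2227*sqrt(21) ≈ 8.6755e+6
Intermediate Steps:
C = -805 + sqrt(21) ≈ -800.42
w = 38 (w = 27 + 11 = 38)
(4696 + C)*(w + 2189) = (4696 + (-805 + sqrt(21)))*(38 + 2189) = (3891 + sqrt(21))*2227 = 8665257 + 2227*sqrt(21)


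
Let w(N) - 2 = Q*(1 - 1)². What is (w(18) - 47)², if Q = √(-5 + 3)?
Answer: 2025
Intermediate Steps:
Q = I*√2 (Q = √(-2) = I*√2 ≈ 1.4142*I)
w(N) = 2 (w(N) = 2 + (I*√2)*(1 - 1)² = 2 + (I*√2)*0² = 2 + (I*√2)*0 = 2 + 0 = 2)
(w(18) - 47)² = (2 - 47)² = (-45)² = 2025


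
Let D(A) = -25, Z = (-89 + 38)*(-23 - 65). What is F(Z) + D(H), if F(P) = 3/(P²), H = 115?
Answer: -167851199/6714048 ≈ -25.000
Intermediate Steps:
Z = 4488 (Z = -51*(-88) = 4488)
F(P) = 3/P²
F(Z) + D(H) = 3/4488² - 25 = 3*(1/20142144) - 25 = 1/6714048 - 25 = -167851199/6714048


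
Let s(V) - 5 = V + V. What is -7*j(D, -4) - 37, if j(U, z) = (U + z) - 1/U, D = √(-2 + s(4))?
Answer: -9 - 70*√11/11 ≈ -30.106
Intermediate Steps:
s(V) = 5 + 2*V (s(V) = 5 + (V + V) = 5 + 2*V)
D = √11 (D = √(-2 + (5 + 2*4)) = √(-2 + (5 + 8)) = √(-2 + 13) = √11 ≈ 3.3166)
j(U, z) = U + z - 1/U
-7*j(D, -4) - 37 = -7*(√11 - 4 - 1/(√11)) - 37 = -7*(√11 - 4 - √11/11) - 37 = -7*(-4 + 10*√11/11) - 37 = (28 - 70*√11/11) - 37 = -9 - 70*√11/11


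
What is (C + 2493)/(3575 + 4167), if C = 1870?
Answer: 4363/7742 ≈ 0.56355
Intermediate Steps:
(C + 2493)/(3575 + 4167) = (1870 + 2493)/(3575 + 4167) = 4363/7742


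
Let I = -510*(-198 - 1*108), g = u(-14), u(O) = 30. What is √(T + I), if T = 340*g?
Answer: 2*√41565 ≈ 407.75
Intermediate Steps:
g = 30
T = 10200 (T = 340*30 = 10200)
I = 156060 (I = -510*(-198 - 108) = -510*(-306) = 156060)
√(T + I) = √(10200 + 156060) = √166260 = 2*√41565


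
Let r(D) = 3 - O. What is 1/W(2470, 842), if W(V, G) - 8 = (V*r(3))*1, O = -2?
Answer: 1/12358 ≈ 8.0919e-5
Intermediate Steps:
r(D) = 5 (r(D) = 3 - 1*(-2) = 3 + 2 = 5)
W(V, G) = 8 + 5*V (W(V, G) = 8 + (V*5)*1 = 8 + (5*V)*1 = 8 + 5*V)
1/W(2470, 842) = 1/(8 + 5*2470) = 1/(8 + 12350) = 1/12358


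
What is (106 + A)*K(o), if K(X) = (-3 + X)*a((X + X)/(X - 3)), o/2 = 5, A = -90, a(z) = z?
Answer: 320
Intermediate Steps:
o = 10 (o = 2*5 = 10)
K(X) = 2*X (K(X) = (-3 + X)*((X + X)/(X - 3)) = (-3 + X)*((2*X)/(-3 + X)) = (-3 + X)*(2*X/(-3 + X)) = 2*X)
(106 + A)*K(o) = (106 - 90)*(2*10) = 16*20 = 320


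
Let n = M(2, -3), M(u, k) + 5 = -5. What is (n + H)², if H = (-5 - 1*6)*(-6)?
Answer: 3136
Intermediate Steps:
M(u, k) = -10 (M(u, k) = -5 - 5 = -10)
H = 66 (H = (-5 - 6)*(-6) = -11*(-6) = 66)
n = -10
(n + H)² = (-10 + 66)² = 56² = 3136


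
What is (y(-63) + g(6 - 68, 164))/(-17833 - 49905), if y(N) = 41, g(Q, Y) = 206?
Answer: -247/67738 ≈ -0.0036464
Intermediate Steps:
(y(-63) + g(6 - 68, 164))/(-17833 - 49905) = (41 + 206)/(-17833 - 49905) = 247/(-67738) = 247*(-1/67738) = -247/67738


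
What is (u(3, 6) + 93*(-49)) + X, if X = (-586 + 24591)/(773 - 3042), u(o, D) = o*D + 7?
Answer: -10307113/2269 ≈ -4542.6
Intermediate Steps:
u(o, D) = 7 + D*o (u(o, D) = D*o + 7 = 7 + D*o)
X = -24005/2269 (X = 24005/(-2269) = 24005*(-1/2269) = -24005/2269 ≈ -10.580)
(u(3, 6) + 93*(-49)) + X = ((7 + 6*3) + 93*(-49)) - 24005/2269 = ((7 + 18) - 4557) - 24005/2269 = (25 - 4557) - 24005/2269 = -4532 - 24005/2269 = -10307113/2269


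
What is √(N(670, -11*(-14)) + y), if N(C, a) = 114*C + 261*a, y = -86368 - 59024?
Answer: 3*I*√3202 ≈ 169.76*I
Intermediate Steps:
y = -145392
√(N(670, -11*(-14)) + y) = √((114*670 + 261*(-11*(-14))) - 145392) = √((76380 + 261*154) - 145392) = √((76380 + 40194) - 145392) = √(116574 - 145392) = √(-28818) = 3*I*√3202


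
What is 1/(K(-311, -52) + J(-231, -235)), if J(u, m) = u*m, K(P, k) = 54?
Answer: 1/54339 ≈ 1.8403e-5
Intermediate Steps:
J(u, m) = m*u
1/(K(-311, -52) + J(-231, -235)) = 1/(54 - 235*(-231)) = 1/(54 + 54285) = 1/54339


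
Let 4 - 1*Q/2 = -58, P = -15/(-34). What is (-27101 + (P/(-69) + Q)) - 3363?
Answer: -23725885/782 ≈ -30340.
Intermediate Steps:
P = 15/34 (P = -15*(-1/34) = 15/34 ≈ 0.44118)
Q = 124 (Q = 8 - 2*(-58) = 8 + 116 = 124)
(-27101 + (P/(-69) + Q)) - 3363 = (-27101 + ((15/34)/(-69) + 124)) - 3363 = (-27101 + (-1/69*15/34 + 124)) - 3363 = (-27101 + (-5/782 + 124)) - 3363 = (-27101 + 96963/782) - 3363 = -21096019/782 - 3363 = -23725885/782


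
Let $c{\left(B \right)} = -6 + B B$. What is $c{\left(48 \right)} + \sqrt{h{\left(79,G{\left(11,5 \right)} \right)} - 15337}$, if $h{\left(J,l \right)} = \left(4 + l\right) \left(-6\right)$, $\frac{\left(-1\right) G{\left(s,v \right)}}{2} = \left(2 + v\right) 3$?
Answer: $2298 + i \sqrt{15109} \approx 2298.0 + 122.92 i$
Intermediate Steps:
$c{\left(B \right)} = -6 + B^{2}$
$G{\left(s,v \right)} = -12 - 6 v$ ($G{\left(s,v \right)} = - 2 \left(2 + v\right) 3 = - 2 \left(6 + 3 v\right) = -12 - 6 v$)
$h{\left(J,l \right)} = -24 - 6 l$
$c{\left(48 \right)} + \sqrt{h{\left(79,G{\left(11,5 \right)} \right)} - 15337} = \left(-6 + 48^{2}\right) + \sqrt{\left(-24 - 6 \left(-12 - 30\right)\right) - 15337} = \left(-6 + 2304\right) + \sqrt{\left(-24 - 6 \left(-12 - 30\right)\right) - 15337} = 2298 + \sqrt{\left(-24 - -252\right) - 15337} = 2298 + \sqrt{\left(-24 + 252\right) - 15337} = 2298 + \sqrt{228 - 15337} = 2298 + \sqrt{-15109} = 2298 + i \sqrt{15109}$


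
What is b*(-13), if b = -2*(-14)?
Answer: -364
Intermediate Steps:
b = 28
b*(-13) = 28*(-13) = -364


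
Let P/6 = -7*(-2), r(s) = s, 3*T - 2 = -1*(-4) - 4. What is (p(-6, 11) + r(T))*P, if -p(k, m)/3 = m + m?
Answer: -5488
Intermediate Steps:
T = 2/3 (T = 2/3 + (-1*(-4) - 4)/3 = 2/3 + (4 - 4)/3 = 2/3 + (1/3)*0 = 2/3 + 0 = 2/3 ≈ 0.66667)
p(k, m) = -6*m (p(k, m) = -3*(m + m) = -6*m)
P = 84 (P = 6*(-7*(-2)) = 6*14 = 84)
(p(-6, 11) + r(T))*P = (-6*11 + 2/3)*84 = (-66 + 2/3)*84 = -196/3*84 = -5488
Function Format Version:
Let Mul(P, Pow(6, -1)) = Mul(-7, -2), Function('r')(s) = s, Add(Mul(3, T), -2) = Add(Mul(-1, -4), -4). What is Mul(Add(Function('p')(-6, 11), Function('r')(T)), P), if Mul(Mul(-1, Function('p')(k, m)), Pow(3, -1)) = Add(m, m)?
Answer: -5488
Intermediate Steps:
T = Rational(2, 3) (T = Add(Rational(2, 3), Mul(Rational(1, 3), Add(Mul(-1, -4), -4))) = Add(Rational(2, 3), Mul(Rational(1, 3), Add(4, -4))) = Add(Rational(2, 3), Mul(Rational(1, 3), 0)) = Add(Rational(2, 3), 0) = Rational(2, 3) ≈ 0.66667)
Function('p')(k, m) = Mul(-6, m) (Function('p')(k, m) = Mul(-3, Add(m, m)) = Mul(-3, Mul(2, m)) = Mul(-6, m))
P = 84 (P = Mul(6, Mul(-7, -2)) = Mul(6, 14) = 84)
Mul(Add(Function('p')(-6, 11), Function('r')(T)), P) = Mul(Add(Mul(-6, 11), Rational(2, 3)), 84) = Mul(Add(-66, Rational(2, 3)), 84) = Mul(Rational(-196, 3), 84) = -5488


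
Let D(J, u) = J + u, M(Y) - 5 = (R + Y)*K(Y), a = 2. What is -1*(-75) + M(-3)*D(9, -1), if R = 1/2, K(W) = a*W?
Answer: 235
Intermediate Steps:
K(W) = 2*W
R = 1/2 ≈ 0.50000
M(Y) = 5 + 2*Y*(1/2 + Y) (M(Y) = 5 + (1/2 + Y)*(2*Y) = 5 + 2*Y*(1/2 + Y))
-1*(-75) + M(-3)*D(9, -1) = -1*(-75) + (5 - 3 + 2*(-3)**2)*(9 - 1) = 75 + (5 - 3 + 2*9)*8 = 75 + (5 - 3 + 18)*8 = 75 + 20*8 = 75 + 160 = 235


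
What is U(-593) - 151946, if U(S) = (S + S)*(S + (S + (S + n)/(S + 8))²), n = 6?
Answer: -142055595910864/342225 ≈ -4.1509e+8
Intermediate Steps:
U(S) = 2*S*(S + (S + (6 + S)/(8 + S))²) (U(S) = (S + S)*(S + (S + (S + 6)/(S + 8))²) = (2*S)*(S + (S + (6 + S)/(8 + S))²) = 2*S*(S + (S + (6 + S)/(8 + S))²))
U(-593) - 151946 = (2*(-593)² + 2*(-593)*(6 + (-593)² + 9*(-593))²/(8 - 593)²) - 151946 = (2*351649 + 2*(-593)*(6 + 351649 - 5337)²/(-585)²) - 151946 = (703298 + 2*(-593)*(1/342225)*346318²) - 151946 = (703298 + 2*(-593)*(1/342225)*119936157124) - 151946 = (703298 - 142244282349064/342225) - 151946 = -142003596191014/342225 - 151946 = -142055595910864/342225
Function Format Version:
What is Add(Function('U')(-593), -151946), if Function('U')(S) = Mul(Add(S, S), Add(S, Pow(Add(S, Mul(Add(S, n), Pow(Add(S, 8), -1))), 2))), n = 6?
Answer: Rational(-142055595910864, 342225) ≈ -4.1509e+8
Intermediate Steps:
Function('U')(S) = Mul(2, S, Add(S, Pow(Add(S, Mul(Pow(Add(8, S), -1), Add(6, S))), 2))) (Function('U')(S) = Mul(Add(S, S), Add(S, Pow(Add(S, Mul(Add(S, 6), Pow(Add(S, 8), -1))), 2))) = Mul(Mul(2, S), Add(S, Pow(Add(S, Mul(Add(6, S), Pow(Add(8, S), -1))), 2))) = Mul(Mul(2, S), Add(S, Pow(Add(S, Mul(Pow(Add(8, S), -1), Add(6, S))), 2))) = Mul(2, S, Add(S, Pow(Add(S, Mul(Pow(Add(8, S), -1), Add(6, S))), 2))))
Add(Function('U')(-593), -151946) = Add(Add(Mul(2, Pow(-593, 2)), Mul(2, -593, Pow(Add(8, -593), -2), Pow(Add(6, Pow(-593, 2), Mul(9, -593)), 2))), -151946) = Add(Add(Mul(2, 351649), Mul(2, -593, Pow(-585, -2), Pow(Add(6, 351649, -5337), 2))), -151946) = Add(Add(703298, Mul(2, -593, Rational(1, 342225), Pow(346318, 2))), -151946) = Add(Add(703298, Mul(2, -593, Rational(1, 342225), 119936157124)), -151946) = Add(Add(703298, Rational(-142244282349064, 342225)), -151946) = Add(Rational(-142003596191014, 342225), -151946) = Rational(-142055595910864, 342225)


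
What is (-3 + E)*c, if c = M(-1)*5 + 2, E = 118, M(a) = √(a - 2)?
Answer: 230 + 575*I*√3 ≈ 230.0 + 995.93*I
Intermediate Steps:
M(a) = √(-2 + a)
c = 2 + 5*I*√3 (c = √(-2 - 1)*5 + 2 = √(-3)*5 + 2 = (I*√3)*5 + 2 = 5*I*√3 + 2 = 2 + 5*I*√3 ≈ 2.0 + 8.6602*I)
(-3 + E)*c = (-3 + 118)*(2 + 5*I*√3) = 115*(2 + 5*I*√3) = 230 + 575*I*√3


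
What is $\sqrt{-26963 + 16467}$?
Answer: $16 i \sqrt{41} \approx 102.45 i$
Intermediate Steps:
$\sqrt{-26963 + 16467} = \sqrt{-10496} = 16 i \sqrt{41}$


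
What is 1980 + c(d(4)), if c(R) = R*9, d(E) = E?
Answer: 2016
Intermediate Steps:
c(R) = 9*R
1980 + c(d(4)) = 1980 + 9*4 = 1980 + 36 = 2016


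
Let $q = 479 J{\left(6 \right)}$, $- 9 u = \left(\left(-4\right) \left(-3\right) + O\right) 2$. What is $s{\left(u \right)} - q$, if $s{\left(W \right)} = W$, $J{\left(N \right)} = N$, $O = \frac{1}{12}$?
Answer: $- \frac{155341}{54} \approx -2876.7$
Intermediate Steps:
$O = \frac{1}{12} \approx 0.083333$
$u = - \frac{145}{54}$ ($u = - \frac{\left(\left(-4\right) \left(-3\right) + \frac{1}{12}\right) 2}{9} = - \frac{\left(12 + \frac{1}{12}\right) 2}{9} = - \frac{\frac{145}{12} \cdot 2}{9} = \left(- \frac{1}{9}\right) \frac{145}{6} = - \frac{145}{54} \approx -2.6852$)
$q = 2874$ ($q = 479 \cdot 6 = 2874$)
$s{\left(u \right)} - q = - \frac{145}{54} - 2874 = - \frac{155341}{54}$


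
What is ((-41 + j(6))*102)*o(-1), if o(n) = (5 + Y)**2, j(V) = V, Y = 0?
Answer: -89250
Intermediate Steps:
o(n) = 25 (o(n) = (5 + 0)**2 = 5**2 = 25)
((-41 + j(6))*102)*o(-1) = ((-41 + 6)*102)*25 = -35*102*25 = -3570*25 = -89250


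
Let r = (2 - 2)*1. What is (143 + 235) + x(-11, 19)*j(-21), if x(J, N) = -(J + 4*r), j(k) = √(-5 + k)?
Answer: 378 + 11*I*√26 ≈ 378.0 + 56.089*I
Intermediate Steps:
r = 0 (r = 0*1 = 0)
x(J, N) = -J (x(J, N) = -(J + 4*0) = -(J + 0) = -J)
(143 + 235) + x(-11, 19)*j(-21) = (143 + 235) + (-1*(-11))*√(-5 - 21) = 378 + 11*√(-26) = 378 + 11*(I*√26) = 378 + 11*I*√26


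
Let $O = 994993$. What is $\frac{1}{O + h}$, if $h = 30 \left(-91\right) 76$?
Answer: $\frac{1}{787513} \approx 1.2698 \cdot 10^{-6}$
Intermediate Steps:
$h = -207480$ ($h = \left(-2730\right) 76 = -207480$)
$\frac{1}{O + h} = \frac{1}{994993 - 207480} = \frac{1}{787513}$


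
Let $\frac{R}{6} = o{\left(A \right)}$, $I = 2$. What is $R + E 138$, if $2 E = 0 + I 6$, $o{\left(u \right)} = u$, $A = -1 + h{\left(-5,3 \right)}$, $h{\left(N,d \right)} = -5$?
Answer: $792$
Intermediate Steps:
$A = -6$ ($A = -1 - 5 = -6$)
$R = -36$ ($R = 6 \left(-6\right) = -36$)
$E = 6$ ($E = \frac{0 + 2 \cdot 6}{2} = \frac{0 + 12}{2} = \frac{1}{2} \cdot 12 = 6$)
$R + E 138 = -36 + 6 \cdot 138 = -36 + 828 = 792$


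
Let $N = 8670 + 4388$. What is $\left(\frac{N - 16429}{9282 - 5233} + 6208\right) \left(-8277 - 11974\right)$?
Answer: $- \frac{508964758071}{4049} \approx -1.257 \cdot 10^{8}$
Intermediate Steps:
$N = 13058$
$\left(\frac{N - 16429}{9282 - 5233} + 6208\right) \left(-8277 - 11974\right) = \left(\frac{13058 - 16429}{9282 - 5233} + 6208\right) \left(-8277 - 11974\right) = \left(- \frac{3371}{4049} + 6208\right) \left(-20251\right) = \frac{25132821}{4049} \left(-20251\right) = - \frac{508964758071}{4049}$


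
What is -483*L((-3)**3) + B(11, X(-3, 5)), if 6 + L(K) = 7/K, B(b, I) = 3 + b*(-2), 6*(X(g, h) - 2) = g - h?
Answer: 27038/9 ≈ 3004.2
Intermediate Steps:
X(g, h) = 2 - h/6 + g/6 (X(g, h) = 2 + (g - h)/6 = 2 + (-h/6 + g/6) = 2 - h/6 + g/6)
B(b, I) = 3 - 2*b
L(K) = -6 + 7/K
-483*L((-3)**3) + B(11, X(-3, 5)) = -483*(-6 + 7/((-3)**3)) + (3 - 2*11) = -483*(-6 + 7/(-27)) + (3 - 22) = -483*(-6 + 7*(-1/27)) - 19 = -483*(-6 - 7/27) - 19 = -483*(-169/27) - 19 = 27209/9 - 19 = 27038/9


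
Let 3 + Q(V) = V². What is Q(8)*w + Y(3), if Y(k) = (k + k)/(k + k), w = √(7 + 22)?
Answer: 1 + 61*√29 ≈ 329.50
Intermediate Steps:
Q(V) = -3 + V²
w = √29 ≈ 5.3852
Y(k) = 1 (Y(k) = (2*k)/((2*k)) = (2*k)*(1/(2*k)) = 1)
Q(8)*w + Y(3) = (-3 + 8²)*√29 + 1 = (-3 + 64)*√29 + 1 = 61*√29 + 1 = 1 + 61*√29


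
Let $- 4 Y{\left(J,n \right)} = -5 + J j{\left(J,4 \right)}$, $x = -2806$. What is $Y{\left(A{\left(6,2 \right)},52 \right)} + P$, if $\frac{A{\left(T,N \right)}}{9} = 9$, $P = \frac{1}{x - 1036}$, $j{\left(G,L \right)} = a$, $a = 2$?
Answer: $- \frac{301599}{7684} \approx -39.25$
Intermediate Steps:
$j{\left(G,L \right)} = 2$
$P = - \frac{1}{3842}$ ($P = \frac{1}{-2806 - 1036} = \frac{1}{-3842} = - \frac{1}{3842} \approx -0.00026028$)
$A{\left(T,N \right)} = 81$ ($A{\left(T,N \right)} = 9 \cdot 9 = 81$)
$Y{\left(J,n \right)} = \frac{5}{4} - \frac{J}{2}$ ($Y{\left(J,n \right)} = - \frac{-5 + J 2}{4} = - \frac{-5 + 2 J}{4} = \frac{5}{4} - \frac{J}{2}$)
$Y{\left(A{\left(6,2 \right)},52 \right)} + P = \left(\frac{5}{4} - \frac{81}{2}\right) - \frac{1}{3842} = - \frac{157}{4} - \frac{1}{3842} = - \frac{301599}{7684}$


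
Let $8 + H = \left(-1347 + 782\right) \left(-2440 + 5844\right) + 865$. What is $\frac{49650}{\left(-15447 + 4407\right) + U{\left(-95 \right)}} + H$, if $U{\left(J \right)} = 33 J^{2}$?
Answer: $- \frac{36754419647}{19119} \approx -1.9224 \cdot 10^{6}$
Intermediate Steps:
$H = -1922403$ ($H = -8 + \left(\left(-1347 + 782\right) \left(-2440 + 5844\right) + 865\right) = -8 + \left(\left(-565\right) 3404 + 865\right) = -8 + \left(-1923260 + 865\right) = -8 - 1922395 = -1922403$)
$\frac{49650}{\left(-15447 + 4407\right) + U{\left(-95 \right)}} + H = \frac{49650}{\left(-15447 + 4407\right) + 33 \left(-95\right)^{2}} - 1922403 = \frac{49650}{-11040 + 33 \cdot 9025} - 1922403 = \frac{49650}{-11040 + 297825} - 1922403 = \frac{49650}{286785} - 1922403 = 49650 \cdot \frac{1}{286785} - 1922403 = \frac{3310}{19119} - 1922403 = - \frac{36754419647}{19119}$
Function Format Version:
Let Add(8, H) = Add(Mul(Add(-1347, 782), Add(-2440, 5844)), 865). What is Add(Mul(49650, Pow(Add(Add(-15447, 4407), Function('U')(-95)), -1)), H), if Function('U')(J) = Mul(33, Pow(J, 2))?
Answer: Rational(-36754419647, 19119) ≈ -1.9224e+6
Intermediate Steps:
H = -1922403 (H = Add(-8, Add(Mul(Add(-1347, 782), Add(-2440, 5844)), 865)) = Add(-8, Add(Mul(-565, 3404), 865)) = Add(-8, Add(-1923260, 865)) = Add(-8, -1922395) = -1922403)
Add(Mul(49650, Pow(Add(Add(-15447, 4407), Function('U')(-95)), -1)), H) = Add(Mul(49650, Pow(Add(Add(-15447, 4407), Mul(33, Pow(-95, 2))), -1)), -1922403) = Add(Mul(49650, Pow(Add(-11040, Mul(33, 9025)), -1)), -1922403) = Add(Mul(49650, Pow(Add(-11040, 297825), -1)), -1922403) = Add(Mul(49650, Pow(286785, -1)), -1922403) = Add(Mul(49650, Rational(1, 286785)), -1922403) = Add(Rational(3310, 19119), -1922403) = Rational(-36754419647, 19119)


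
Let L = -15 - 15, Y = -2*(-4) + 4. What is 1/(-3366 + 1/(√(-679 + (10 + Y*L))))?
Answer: -3463614/11658524725 + 7*I*√21/11658524725 ≈ -0.00029709 + 2.7515e-9*I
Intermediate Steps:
Y = 12 (Y = 8 + 4 = 12)
L = -30
1/(-3366 + 1/(√(-679 + (10 + Y*L)))) = 1/(-3366 + 1/(√(-679 + (10 + 12*(-30))))) = 1/(-3366 + 1/(√(-679 + (10 - 360)))) = 1/(-3366 + 1/(√(-679 - 350))) = 1/(-3366 + 1/(√(-1029))) = 1/(-3366 + 1/(7*I*√21)) = 1/(-3366 - I*√21/147)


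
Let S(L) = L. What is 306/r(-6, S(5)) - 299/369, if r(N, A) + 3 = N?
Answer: -12845/369 ≈ -34.810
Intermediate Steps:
r(N, A) = -3 + N
306/r(-6, S(5)) - 299/369 = 306/(-3 - 6) - 299/369 = 306/(-9) - 299*1/369 = 306*(-⅑) - 299/369 = -34 - 299/369 = -12845/369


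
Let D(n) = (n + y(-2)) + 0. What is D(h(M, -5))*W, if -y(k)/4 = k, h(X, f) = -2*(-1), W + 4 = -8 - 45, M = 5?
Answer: -570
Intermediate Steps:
W = -57 (W = -4 + (-8 - 45) = -4 - 53 = -57)
h(X, f) = 2
y(k) = -4*k
D(n) = 8 + n (D(n) = (n - 4*(-2)) + 0 = (n + 8) + 0 = (8 + n) + 0 = 8 + n)
D(h(M, -5))*W = (8 + 2)*(-57) = 10*(-57) = -570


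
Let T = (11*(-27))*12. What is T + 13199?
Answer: 9635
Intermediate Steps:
T = -3564 (T = -297*12 = -3564)
T + 13199 = -3564 + 13199 = 9635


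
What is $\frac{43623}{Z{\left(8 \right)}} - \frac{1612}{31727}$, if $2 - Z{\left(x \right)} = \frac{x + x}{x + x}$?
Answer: $\frac{1384025309}{31727} \approx 43623.0$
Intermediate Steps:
$Z{\left(x \right)} = 1$ ($Z{\left(x \right)} = 2 - \frac{x + x}{x + x} = 2 - \frac{2 x}{2 x} = 2 - 2 x \frac{1}{2 x} = 2 - 1 = 1$)
$\frac{43623}{Z{\left(8 \right)}} - \frac{1612}{31727} = \frac{43623}{1} - \frac{1612}{31727} = 43623 \cdot 1 - \frac{1612}{31727} = 43623 - \frac{1612}{31727} = \frac{1384025309}{31727}$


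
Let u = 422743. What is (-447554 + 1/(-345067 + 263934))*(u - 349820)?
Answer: -2647936126160409/81133 ≈ -3.2637e+10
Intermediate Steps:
(-447554 + 1/(-345067 + 263934))*(u - 349820) = (-447554 + 1/(-345067 + 263934))*(422743 - 349820) = (-447554 + 1/(-81133))*72923 = (-447554 - 1/81133)*72923 = -36311398683/81133*72923 = -2647936126160409/81133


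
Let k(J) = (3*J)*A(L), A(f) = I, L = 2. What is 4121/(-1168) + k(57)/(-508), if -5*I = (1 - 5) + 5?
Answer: -2566903/741680 ≈ -3.4609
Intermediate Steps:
I = -1/5 (I = -((1 - 5) + 5)/5 = -(-4 + 5)/5 = -1/5*1 = -1/5 ≈ -0.20000)
A(f) = -1/5
k(J) = -3*J/5 (k(J) = (3*J)*(-1/5) = -3*J/5)
4121/(-1168) + k(57)/(-508) = 4121/(-1168) - 3/5*57/(-508) = 4121*(-1/1168) - 171/5*(-1/508) = -4121/1168 + 171/2540 = -2566903/741680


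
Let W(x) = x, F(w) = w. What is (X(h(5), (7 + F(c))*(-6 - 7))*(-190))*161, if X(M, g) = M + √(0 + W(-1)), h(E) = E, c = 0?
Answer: -152950 - 30590*I ≈ -1.5295e+5 - 30590.0*I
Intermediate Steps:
X(M, g) = I + M (X(M, g) = M + √(0 - 1) = M + √(-1) = M + I = I + M)
(X(h(5), (7 + F(c))*(-6 - 7))*(-190))*161 = ((I + 5)*(-190))*161 = ((5 + I)*(-190))*161 = (-950 - 190*I)*161 = -152950 - 30590*I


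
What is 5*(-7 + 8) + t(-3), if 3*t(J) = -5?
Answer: 10/3 ≈ 3.3333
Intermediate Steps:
t(J) = -5/3 (t(J) = (⅓)*(-5) = -5/3)
5*(-7 + 8) + t(-3) = 5*(-7 + 8) - 5/3 = 5*1 - 5/3 = 5 - 5/3 = 10/3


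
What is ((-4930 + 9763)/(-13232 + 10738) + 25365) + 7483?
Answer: 81918079/2494 ≈ 32846.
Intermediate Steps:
((-4930 + 9763)/(-13232 + 10738) + 25365) + 7483 = (4833/(-2494) + 25365) + 7483 = (4833*(-1/2494) + 25365) + 7483 = (-4833/2494 + 25365) + 7483 = 63255477/2494 + 7483 = 81918079/2494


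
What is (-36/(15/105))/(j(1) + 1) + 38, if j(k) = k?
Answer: -88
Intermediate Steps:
(-36/(15/105))/(j(1) + 1) + 38 = (-36/(15/105))/(1 + 1) + 38 = -36/(15*(1/105))/2 + 38 = -36/1/7*(1/2) + 38 = -36*7*(1/2) + 38 = -252*1/2 + 38 = -126 + 38 = -88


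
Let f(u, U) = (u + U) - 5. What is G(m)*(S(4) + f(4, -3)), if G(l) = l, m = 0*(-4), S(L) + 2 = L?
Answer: 0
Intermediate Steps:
S(L) = -2 + L
f(u, U) = -5 + U + u (f(u, U) = (U + u) - 5 = -5 + U + u)
m = 0
G(m)*(S(4) + f(4, -3)) = 0*((-2 + 4) + (-5 - 3 + 4)) = 0*(2 - 4) = 0*(-2) = 0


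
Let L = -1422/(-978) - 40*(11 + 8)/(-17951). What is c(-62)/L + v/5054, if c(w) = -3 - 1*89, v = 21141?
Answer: -1267941469937/22127761418 ≈ -57.301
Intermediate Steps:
c(w) = -92 (c(w) = -3 - 89 = -92)
L = 4378267/2926013 (L = -1422*(-1/978) - 40*19*(-1/17951) = 237/163 - 760*(-1/17951) = 237/163 + 760/17951 = 4378267/2926013 ≈ 1.4963)
c(-62)/L + v/5054 = -92/4378267/2926013 + 21141/5054 = -92*2926013/4378267 + 21141*(1/5054) = -269193196/4378267 + 21141/5054 = -1267941469937/22127761418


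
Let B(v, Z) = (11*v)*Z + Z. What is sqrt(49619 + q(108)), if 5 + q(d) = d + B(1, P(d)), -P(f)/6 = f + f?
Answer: sqrt(34170) ≈ 184.85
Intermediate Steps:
P(f) = -12*f (P(f) = -6*(f + f) = -12*f)
B(v, Z) = Z + 11*Z*v (B(v, Z) = 11*Z*v + Z = Z + 11*Z*v)
q(d) = -5 - 143*d (q(d) = -5 + (d + (-12*d)*(1 + 11*1)) = -5 + (d + (-12*d)*(1 + 11)) = -5 + (d - 12*d*12) = -5 + (d - 144*d) = -5 - 143*d)
sqrt(49619 + q(108)) = sqrt(49619 + (-5 - 143*108)) = sqrt(49619 + (-5 - 15444)) = sqrt(49619 - 15449) = sqrt(34170)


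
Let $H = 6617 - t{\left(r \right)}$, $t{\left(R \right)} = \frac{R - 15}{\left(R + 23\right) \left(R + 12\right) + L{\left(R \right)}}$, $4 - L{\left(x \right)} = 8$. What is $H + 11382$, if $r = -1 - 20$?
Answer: $\frac{197971}{11} \approx 17997.0$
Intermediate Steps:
$r = -21$ ($r = -1 - 20 = -21$)
$L{\left(x \right)} = -4$ ($L{\left(x \right)} = 4 - 8 = -4$)
$t{\left(R \right)} = \frac{-15 + R}{-4 + \left(12 + R\right) \left(23 + R\right)}$ ($t{\left(R \right)} = \frac{R - 15}{\left(R + 23\right) \left(R + 12\right) - 4} = \frac{-15 + R}{\left(23 + R\right) \left(12 + R\right) - 4} = \frac{-15 + R}{\left(12 + R\right) \left(23 + R\right) - 4} = \frac{-15 + R}{-4 + \left(12 + R\right) \left(23 + R\right)}$)
$H = \frac{72769}{11}$ ($H = 6617 - \frac{-15 - 21}{272 + \left(-21\right)^{2} + 35 \left(-21\right)} = 6617 - \frac{1}{272 + 441 - 735} \left(-36\right) = 6617 - \frac{1}{-22} \left(-36\right) = 6617 - \left(- \frac{1}{22}\right) \left(-36\right) = 6617 - \frac{18}{11} = \frac{72769}{11} \approx 6615.4$)
$H + 11382 = \frac{72769}{11} + 11382 = \frac{197971}{11}$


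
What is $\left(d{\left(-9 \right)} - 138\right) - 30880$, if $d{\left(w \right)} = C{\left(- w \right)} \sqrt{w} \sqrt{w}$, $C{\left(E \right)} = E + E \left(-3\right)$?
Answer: $-30856$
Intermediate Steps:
$C{\left(E \right)} = - 2 E$ ($C{\left(E \right)} = E - 3 E = - 2 E$)
$d{\left(w \right)} = 2 w^{2}$ ($d{\left(w \right)} = - 2 \left(- w\right) \sqrt{w} \sqrt{w} = 2 w \sqrt{w} \sqrt{w} = 2 w^{\frac{3}{2}} \sqrt{w} = 2 w^{2}$)
$\left(d{\left(-9 \right)} - 138\right) - 30880 = \left(2 \left(-9\right)^{2} - 138\right) - 30880 = \left(2 \cdot 81 - 138\right) - 30880 = \left(162 - 138\right) - 30880 = 24 - 30880 = -30856$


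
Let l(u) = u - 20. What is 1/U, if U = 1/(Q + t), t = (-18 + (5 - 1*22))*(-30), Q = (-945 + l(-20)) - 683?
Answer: -618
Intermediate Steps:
l(u) = -20 + u
Q = -1668 (Q = (-945 + (-20 - 20)) - 683 = (-945 - 40) - 683 = -985 - 683 = -1668)
t = 1050 (t = (-18 + (5 - 22))*(-30) = (-18 - 17)*(-30) = -35*(-30) = 1050)
U = -1/618 (U = 1/(-1668 + 1050) = 1/(-618) = -1/618 ≈ -0.0016181)
1/U = 1/(-1/618) = -618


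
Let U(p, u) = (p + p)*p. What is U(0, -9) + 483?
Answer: 483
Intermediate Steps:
U(p, u) = 2*p² (U(p, u) = (2*p)*p = 2*p²)
U(0, -9) + 483 = 2*0² + 483 = 2*0 + 483 = 0 + 483 = 483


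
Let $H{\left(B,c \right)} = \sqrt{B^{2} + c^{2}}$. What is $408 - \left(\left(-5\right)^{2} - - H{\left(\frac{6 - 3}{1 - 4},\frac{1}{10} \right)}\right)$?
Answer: $383 - \frac{\sqrt{101}}{10} \approx 382.0$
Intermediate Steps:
$408 - \left(\left(-5\right)^{2} - - H{\left(\frac{6 - 3}{1 - 4},\frac{1}{10} \right)}\right) = 408 - \left(\left(-5\right)^{2} - - \sqrt{\left(\frac{6 - 3}{1 - 4}\right)^{2} + \left(\frac{1}{10}\right)^{2}}\right) = 408 - \left(25 - - \sqrt{\left(\frac{3}{-3}\right)^{2} + \left(\frac{1}{10}\right)^{2}}\right) = 408 - \left(25 - - \sqrt{\left(3 \left(- \frac{1}{3}\right)\right)^{2} + \frac{1}{100}}\right) = 408 - \left(25 - - \sqrt{\left(-1\right)^{2} + \frac{1}{100}}\right) = 408 - \left(25 - - \sqrt{1 + \frac{1}{100}}\right) = 408 - \left(25 - - \sqrt{\frac{101}{100}}\right) = 408 - \left(25 - - \frac{\sqrt{101}}{10}\right) = 408 - \left(25 + \frac{\sqrt{101}}{10}\right) = 383 - \frac{\sqrt{101}}{10}$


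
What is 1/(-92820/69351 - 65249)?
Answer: -23117/1508392073 ≈ -1.5326e-5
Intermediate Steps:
1/(-92820/69351 - 65249) = 1/(-92820*1/69351 - 65249) = 1/(-30940/23117 - 65249) = 1/(-1508392073/23117) = -23117/1508392073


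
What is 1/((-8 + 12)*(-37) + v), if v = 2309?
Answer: 1/2161 ≈ 0.00046275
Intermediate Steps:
1/((-8 + 12)*(-37) + v) = 1/((-8 + 12)*(-37) + 2309) = 1/(4*(-37) + 2309) = 1/(-148 + 2309) = 1/2161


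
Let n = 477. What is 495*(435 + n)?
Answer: 451440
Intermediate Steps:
495*(435 + n) = 495*(435 + 477) = 495*912 = 451440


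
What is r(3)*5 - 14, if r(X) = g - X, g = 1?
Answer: -24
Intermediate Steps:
r(X) = 1 - X
r(3)*5 - 14 = (1 - 1*3)*5 - 14 = (1 - 3)*5 - 14 = -2*5 - 14 = -10 - 14 = -24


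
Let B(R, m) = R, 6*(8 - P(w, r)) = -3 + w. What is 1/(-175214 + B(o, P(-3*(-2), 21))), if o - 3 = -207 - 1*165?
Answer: -1/175583 ≈ -5.6953e-6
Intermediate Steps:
P(w, r) = 17/2 - w/6 (P(w, r) = 8 - (-3 + w)/6 = 8 + (½ - w/6) = 17/2 - w/6)
o = -369 (o = 3 + (-207 - 1*165) = 3 + (-207 - 165) = 3 - 372 = -369)
1/(-175214 + B(o, P(-3*(-2), 21))) = 1/(-175214 - 369) = 1/(-175583) = -1/175583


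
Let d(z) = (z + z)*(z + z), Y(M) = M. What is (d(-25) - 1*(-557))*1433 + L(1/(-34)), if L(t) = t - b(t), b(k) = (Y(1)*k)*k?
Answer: 5064067201/1156 ≈ 4.3807e+6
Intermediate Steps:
b(k) = k**2 (b(k) = (1*k)*k = k*k = k**2)
d(z) = 4*z**2 (d(z) = (2*z)*(2*z) = 4*z**2)
L(t) = t - t**2
(d(-25) - 1*(-557))*1433 + L(1/(-34)) = (4*(-25)**2 - 1*(-557))*1433 + (1 - 1/(-34))/(-34) = (4*625 + 557)*1433 - (1 - 1*(-1/34))/34 = (2500 + 557)*1433 - (1 + 1/34)/34 = 3057*1433 - 1/34*35/34 = 4380681 - 35/1156 = 5064067201/1156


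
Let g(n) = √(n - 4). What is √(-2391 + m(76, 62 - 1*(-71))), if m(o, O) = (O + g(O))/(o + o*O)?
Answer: √(-61994618806 + 2546*√129)/5092 ≈ 48.898*I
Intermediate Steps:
g(n) = √(-4 + n)
m(o, O) = (O + √(-4 + O))/(o + O*o) (m(o, O) = (O + √(-4 + O))/(o + o*O) = (O + √(-4 + O))/(o + O*o))
√(-2391 + m(76, 62 - 1*(-71))) = √(-2391 + ((62 - 1*(-71)) + √(-4 + (62 - 1*(-71))))/(76*(1 + (62 - 1*(-71))))) = √(-2391 + ((62 + 71) + √(-4 + (62 + 71)))/(76*(1 + (62 + 71)))) = √(-2391 + (133 + √(-4 + 133))/(76*(1 + 133))) = √(-2391 + (1/76)*(133 + √129)/134) = √(-2391 + (1/76)*(1/134)*(133 + √129)) = √(-2391 + (7/536 + √129/10184)) = √(-1281569/536 + √129/10184)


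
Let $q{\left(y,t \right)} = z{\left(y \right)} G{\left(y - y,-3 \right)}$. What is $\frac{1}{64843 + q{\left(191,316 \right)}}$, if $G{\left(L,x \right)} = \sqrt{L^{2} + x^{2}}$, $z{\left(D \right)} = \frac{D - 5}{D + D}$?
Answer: $\frac{191}{12385292} \approx 1.5422 \cdot 10^{-5}$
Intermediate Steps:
$z{\left(D \right)} = \frac{-5 + D}{2 D}$
$q{\left(y,t \right)} = \frac{3 \left(-5 + y\right)}{2 y}$ ($q{\left(y,t \right)} = \frac{-5 + y}{2 y} \sqrt{\left(y - y\right)^{2} + \left(-3\right)^{2}} = \frac{-5 + y}{2 y} \sqrt{0^{2} + 9} = \frac{-5 + y}{2 y} \sqrt{0 + 9} = \frac{-5 + y}{2 y} \sqrt{9} = \frac{-5 + y}{2 y} 3 = \frac{3 \left(-5 + y\right)}{2 y}$)
$\frac{1}{64843 + q{\left(191,316 \right)}} = \frac{1}{64843 + \frac{3 \left(-5 + 191\right)}{2 \cdot 191}} = \frac{1}{64843 + \frac{3}{2} \cdot \frac{1}{191} \cdot 186} = \frac{1}{64843 + \frac{279}{191}} = \frac{1}{\frac{12385292}{191}} = \frac{191}{12385292}$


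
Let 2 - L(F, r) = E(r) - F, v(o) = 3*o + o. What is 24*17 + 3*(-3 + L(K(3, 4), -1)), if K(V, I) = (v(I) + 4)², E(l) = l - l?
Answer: 1605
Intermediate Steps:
E(l) = 0
v(o) = 4*o
K(V, I) = (4 + 4*I)² (K(V, I) = (4*I + 4)² = (4 + 4*I)²)
L(F, r) = 2 + F (L(F, r) = 2 - (0 - F) = 2 - (-1)*F = 2 + F)
24*17 + 3*(-3 + L(K(3, 4), -1)) = 24*17 + 3*(-3 + (2 + 16*(1 + 4)²)) = 408 + 3*(-3 + (2 + 16*5²)) = 408 + 3*(-3 + (2 + 16*25)) = 408 + 3*(-3 + (2 + 400)) = 408 + 3*(-3 + 402) = 408 + 3*399 = 408 + 1197 = 1605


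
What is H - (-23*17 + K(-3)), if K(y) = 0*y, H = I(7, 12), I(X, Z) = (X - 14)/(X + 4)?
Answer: 4294/11 ≈ 390.36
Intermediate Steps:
I(X, Z) = (-14 + X)/(4 + X)
H = -7/11 (H = (-14 + 7)/(4 + 7) = -7/11 ≈ -0.63636)
K(y) = 0
H - (-23*17 + K(-3)) = -7/11 - (-23*17 + 0) = -7/11 - (-391 + 0) = -7/11 - 1*(-391) = -7/11 + 391 = 4294/11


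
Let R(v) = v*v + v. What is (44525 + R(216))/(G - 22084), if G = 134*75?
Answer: -91397/12034 ≈ -7.5949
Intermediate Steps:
R(v) = v + v² (R(v) = v² + v = v + v²)
G = 10050
(44525 + R(216))/(G - 22084) = (44525 + 216*(1 + 216))/(10050 - 22084) = (44525 + 216*217)/(-12034) = (44525 + 46872)*(-1/12034) = 91397*(-1/12034) = -91397/12034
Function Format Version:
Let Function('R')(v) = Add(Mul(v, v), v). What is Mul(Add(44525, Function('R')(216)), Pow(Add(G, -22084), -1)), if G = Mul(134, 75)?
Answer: Rational(-91397, 12034) ≈ -7.5949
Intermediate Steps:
Function('R')(v) = Add(v, Pow(v, 2)) (Function('R')(v) = Add(Pow(v, 2), v) = Add(v, Pow(v, 2)))
G = 10050
Mul(Add(44525, Function('R')(216)), Pow(Add(G, -22084), -1)) = Mul(Add(44525, Mul(216, Add(1, 216))), Pow(Add(10050, -22084), -1)) = Mul(Add(44525, Mul(216, 217)), Pow(-12034, -1)) = Mul(Add(44525, 46872), Rational(-1, 12034)) = Mul(91397, Rational(-1, 12034)) = Rational(-91397, 12034)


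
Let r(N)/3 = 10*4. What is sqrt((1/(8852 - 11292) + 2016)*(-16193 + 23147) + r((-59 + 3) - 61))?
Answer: sqrt(1401938115)/10 ≈ 3744.2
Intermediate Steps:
r(N) = 120 (r(N) = 3*(10*4) = 3*40 = 120)
sqrt((1/(8852 - 11292) + 2016)*(-16193 + 23147) + r((-59 + 3) - 61)) = sqrt((1/(8852 - 11292) + 2016)*(-16193 + 23147) + 120) = sqrt((1/(-2440) + 2016)*6954 + 120) = sqrt((-1/2440 + 2016)*6954 + 120) = sqrt((4919039/2440)*6954 + 120) = sqrt(280385223/20 + 120) = sqrt(280387623/20) = sqrt(1401938115)/10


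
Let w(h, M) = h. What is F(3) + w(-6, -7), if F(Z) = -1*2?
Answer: -8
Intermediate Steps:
F(Z) = -2
F(3) + w(-6, -7) = -2 - 6 = -8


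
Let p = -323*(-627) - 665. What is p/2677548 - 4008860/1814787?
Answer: -863965785884/404931608523 ≈ -2.1336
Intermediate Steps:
p = 201856 (p = 202521 - 665 = 201856)
p/2677548 - 4008860/1814787 = 201856/2677548 - 4008860/1814787 = 201856*(1/2677548) - 4008860*1/1814787 = 50464/669387 - 4008860/1814787 = -863965785884/404931608523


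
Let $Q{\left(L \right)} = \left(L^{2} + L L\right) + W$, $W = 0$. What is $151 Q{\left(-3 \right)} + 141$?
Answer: $2859$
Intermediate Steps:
$Q{\left(L \right)} = 2 L^{2}$ ($Q{\left(L \right)} = \left(L^{2} + L L\right) + 0 = \left(L^{2} + L^{2}\right) + 0 = 2 L^{2} + 0 = 2 L^{2}$)
$151 Q{\left(-3 \right)} + 141 = 151 \cdot 2 \left(-3\right)^{2} + 141 = 151 \cdot 2 \cdot 9 + 141 = 151 \cdot 18 + 141 = 2718 + 141 = 2859$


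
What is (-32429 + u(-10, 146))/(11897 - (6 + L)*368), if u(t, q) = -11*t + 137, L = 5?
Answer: -32182/7849 ≈ -4.1001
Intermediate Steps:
u(t, q) = 137 - 11*t
(-32429 + u(-10, 146))/(11897 - (6 + L)*368) = (-32429 + (137 - 11*(-10)))/(11897 - (6 + 5)*368) = (-32429 + (137 + 110))/(11897 - 1*11*368) = (-32429 + 247)/(11897 - 11*368) = -32182/(11897 - 4048) = -32182/7849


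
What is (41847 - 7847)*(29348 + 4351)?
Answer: 1145766000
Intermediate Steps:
(41847 - 7847)*(29348 + 4351) = 34000*33699 = 1145766000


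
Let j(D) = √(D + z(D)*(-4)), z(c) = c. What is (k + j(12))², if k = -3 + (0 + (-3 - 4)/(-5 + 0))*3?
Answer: -864/25 + 72*I/5 ≈ -34.56 + 14.4*I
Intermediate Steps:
j(D) = √3*√(-D) (j(D) = √(D + D*(-4)) = √(D - 4*D) = √(-3*D) = √3*√(-D))
k = 6/5 (k = -3 + (0 - 7/(-5))*3 = -3 + (0 - 7*(-⅕))*3 = -3 + (0 + 7/5)*3 = -3 + (7/5)*3 = -3 + 21/5 = 6/5 ≈ 1.2000)
(k + j(12))² = (6/5 + √3*√(-1*12))² = (6/5 + √3*√(-12))² = (6/5 + √3*(2*I*√3))² = (6/5 + 6*I)²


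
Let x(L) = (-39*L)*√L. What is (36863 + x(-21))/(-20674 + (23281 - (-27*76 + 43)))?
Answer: 36863/4616 + 819*I*√21/4616 ≈ 7.9859 + 0.81307*I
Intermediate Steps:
x(L) = -39*L^(3/2)
(36863 + x(-21))/(-20674 + (23281 - (-27*76 + 43))) = (36863 - (-819)*I*√21)/(-20674 + (23281 - (-27*76 + 43))) = (36863 - (-819)*I*√21)/(-20674 + (23281 - (-2052 + 43))) = (36863 + 819*I*√21)/(-20674 + (23281 - 1*(-2009))) = (36863 + 819*I*√21)/(-20674 + (23281 + 2009)) = (36863 + 819*I*√21)/(-20674 + 25290) = (36863 + 819*I*√21)/4616 = (36863 + 819*I*√21)*(1/4616) = 36863/4616 + 819*I*√21/4616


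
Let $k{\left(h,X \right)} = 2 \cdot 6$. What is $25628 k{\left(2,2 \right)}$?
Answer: $307536$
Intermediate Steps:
$k{\left(h,X \right)} = 12$
$25628 k{\left(2,2 \right)} = 25628 \cdot 12 = 307536$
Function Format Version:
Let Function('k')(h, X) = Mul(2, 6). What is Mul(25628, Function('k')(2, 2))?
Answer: 307536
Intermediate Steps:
Function('k')(h, X) = 12
Mul(25628, Function('k')(2, 2)) = Mul(25628, 12) = 307536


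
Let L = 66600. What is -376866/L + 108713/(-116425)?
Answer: -113593133/17230900 ≈ -6.5924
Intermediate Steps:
-376866/L + 108713/(-116425) = -376866/66600 + 108713/(-116425) = -376866*1/66600 + 108713*(-1/116425) = -20937/3700 - 108713/116425 = -113593133/17230900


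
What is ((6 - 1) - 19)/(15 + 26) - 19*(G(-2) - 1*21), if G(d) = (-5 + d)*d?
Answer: 5439/41 ≈ 132.66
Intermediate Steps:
G(d) = d*(-5 + d)
((6 - 1) - 19)/(15 + 26) - 19*(G(-2) - 1*21) = ((6 - 1) - 19)/(15 + 26) - 19*(-2*(-5 - 2) - 1*21) = (5 - 19)/41 - 19*(-2*(-7) - 21) = -14*1/41 - 19*(14 - 21) = -14/41 - 19*(-7) = -14/41 + 133 = 5439/41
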